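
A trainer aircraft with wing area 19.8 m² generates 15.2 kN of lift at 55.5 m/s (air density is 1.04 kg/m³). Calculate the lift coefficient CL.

From L = ½ρv²S·CL, rearranging gives CL = 2L/(ρv²S).
CL = 2 × 15200 / (1.04 × 55.5² × 19.8) = 0.479

CL = 0.479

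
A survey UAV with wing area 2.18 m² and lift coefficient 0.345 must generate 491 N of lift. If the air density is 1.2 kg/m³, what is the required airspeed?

v = 33 m/s

L = ½ρv²S·CL ⇒ v = √(2L/(ρ·S·CL))
v = √(2 × 491 / (1.2 × 2.18 × 0.345)) = √1088 = 33 m/s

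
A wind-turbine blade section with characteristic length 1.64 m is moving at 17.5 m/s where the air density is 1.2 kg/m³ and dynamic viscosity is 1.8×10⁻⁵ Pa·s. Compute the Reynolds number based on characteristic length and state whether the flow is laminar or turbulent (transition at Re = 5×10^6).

Re = ρ·v·c/μ = 1.2 × 17.5 × 1.64 / (1.8×10⁻⁵) = 1.91×10^6
Since 1.91×10^6 < 5×10^6, the flow is laminar.

Re = 1.91×10^6 (laminar)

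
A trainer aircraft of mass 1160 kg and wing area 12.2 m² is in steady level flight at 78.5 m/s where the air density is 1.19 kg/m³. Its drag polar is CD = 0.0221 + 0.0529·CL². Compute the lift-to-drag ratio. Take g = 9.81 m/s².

L/D = 9.97

Weight W = mg = 1160 × 9.81 = 11380 N; in level flight L = W.
q = ½ρv² = ½ × 1.19 × 78.5² = 3667 Pa.
CL = 2W/(ρv²S) = 2×11380/(1.19×78.5²×12.2) = 0.2544.
CD = 0.0221 + 0.0529 × 0.2544² = 0.02552.
L/D = CL/CD = 0.2544 / 0.02552 = 9.97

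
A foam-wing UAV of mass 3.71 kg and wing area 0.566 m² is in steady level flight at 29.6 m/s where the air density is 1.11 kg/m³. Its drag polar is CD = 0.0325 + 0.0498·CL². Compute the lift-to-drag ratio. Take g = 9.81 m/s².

Level flight ⇒ L = W = m·g = 3.71 × 9.81 = 36.395 N.
q = ½ρv² = ½ × 1.11 × 29.6² = 486.3 Pa.
Required CL = L/(qS) = 36.395/(486.3·0.566) = 0.1322.
CD = 0.0325 + 0.0498 × 0.1322² = 0.03337.
L/D = CL/CD = 0.1322 / 0.03337 = 3.96

L/D = 3.96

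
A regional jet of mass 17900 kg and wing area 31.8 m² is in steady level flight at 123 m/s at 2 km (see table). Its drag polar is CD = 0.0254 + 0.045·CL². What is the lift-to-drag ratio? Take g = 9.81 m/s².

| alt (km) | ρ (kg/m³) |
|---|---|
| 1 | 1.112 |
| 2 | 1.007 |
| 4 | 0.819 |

At 2 km, from the table: ρ = 1.007 kg/m³.
In steady level flight, lift balances weight: W = mg = 17900 × 9.81 = 1.756×10^5 N.
q = ½ρv² = ½ × 1.007 × 123² = 7617 Pa.
CL = W/(q·S) = 1.756×10^5 / (7617 × 31.8) = 0.7249.
CD = 0.0254 + 0.045 × 0.7249² = 0.04905.
L/D = CL/CD = 0.7249 / 0.04905 = 14.8

L/D = 14.8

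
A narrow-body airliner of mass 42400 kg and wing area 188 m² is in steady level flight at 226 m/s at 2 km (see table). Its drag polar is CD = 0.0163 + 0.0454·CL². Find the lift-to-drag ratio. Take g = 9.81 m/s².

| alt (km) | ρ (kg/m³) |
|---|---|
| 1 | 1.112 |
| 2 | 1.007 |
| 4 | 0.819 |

L/D = 5.17

At 2 km, from the table: ρ = 1.007 kg/m³.
Weight W = mg = 42400 × 9.81 = 4.1594×10^5 N; in level flight L = W.
q = ½ρv² = ½ × 1.007 × 226² = 25720 Pa.
CL = W/(q·S) = 4.1594×10^5 / (25720 × 188) = 0.08603.
CD = 0.0163 + 0.0454 × 0.08603² = 0.01664.
L/D = CL/CD = 0.08603 / 0.01664 = 5.17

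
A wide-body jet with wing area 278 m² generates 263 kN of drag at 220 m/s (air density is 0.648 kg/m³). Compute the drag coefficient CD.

From D = ½ρv²S·CD, rearranging gives CD = 2D/(ρv²S).
CD = 2 × 2.63×10^5 / (0.648 × 220² × 278) = 0.0603

CD = 0.0603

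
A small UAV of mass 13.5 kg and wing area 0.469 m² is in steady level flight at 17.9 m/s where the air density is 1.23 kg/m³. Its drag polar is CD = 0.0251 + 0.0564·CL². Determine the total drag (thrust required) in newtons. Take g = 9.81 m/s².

D = 13 N

Level flight ⇒ L = W = m·g = 13.5 × 9.81 = 132.44 N.
Dynamic pressure q = 0.5 × 1.23 × 17.9² = 197.1 Pa.
CL = W/(q·S) = 132.44 / (197.1 × 0.469) = 1.433.
CD = 0.0251 + 0.0564 × 1.433² = 0.1409.
D = q·S·CD = 197.1 × 0.469 × 0.1409 = 13.02 N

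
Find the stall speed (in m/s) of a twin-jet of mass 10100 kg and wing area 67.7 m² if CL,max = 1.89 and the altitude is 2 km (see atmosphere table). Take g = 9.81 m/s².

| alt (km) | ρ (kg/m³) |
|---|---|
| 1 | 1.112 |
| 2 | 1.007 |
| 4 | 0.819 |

V_stall = 39.2 m/s

At 2 km, from the table: ρ = 1.007 kg/m³.
Stall occurs when L = W at CL,max. W = mg = 10100 × 9.81 = 99080 N.
From L = ½ρV²S·CL,max = W: V_stall = √(2W/(ρSCL,max)) = √(2·99080/(1.007·67.7·1.89))
V_stall = √1538 = 39.2 m/s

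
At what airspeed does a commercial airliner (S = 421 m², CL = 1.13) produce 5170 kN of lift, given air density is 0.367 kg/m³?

L = ½ρv²S·CL ⇒ v = √(2L/(ρ·S·CL))
v = √(2 × 5.17×10^6 / (0.367 × 421 × 1.13)) = √59220 = 243 m/s

v = 243 m/s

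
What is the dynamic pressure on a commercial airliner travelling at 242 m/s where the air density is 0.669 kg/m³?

q = ½ρv² = ½ × 0.669 × 242² = 19600 Pa

q = 19600 Pa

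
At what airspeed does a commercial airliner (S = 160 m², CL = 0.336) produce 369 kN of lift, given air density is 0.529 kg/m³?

L = ½ρv²S·CL ⇒ v = √(2L/(ρ·S·CL))
v = √(2 × 3.69×10^5 / (0.529 × 160 × 0.336)) = √25950 = 161 m/s

v = 161 m/s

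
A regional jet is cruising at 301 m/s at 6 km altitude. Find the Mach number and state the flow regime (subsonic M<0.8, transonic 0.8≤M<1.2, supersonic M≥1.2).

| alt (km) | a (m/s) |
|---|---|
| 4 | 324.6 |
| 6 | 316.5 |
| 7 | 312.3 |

At 6 km, from the table: a = 316.5 m/s.
M = v/a = 301 / 316.5 = 0.951
M = 0.951 → transonic.

M = 0.951 (transonic)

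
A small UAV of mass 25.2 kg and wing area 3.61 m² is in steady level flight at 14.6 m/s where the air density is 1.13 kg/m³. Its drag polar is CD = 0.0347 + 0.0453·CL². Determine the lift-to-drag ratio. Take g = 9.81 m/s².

L/D = 11.5

Level flight ⇒ L = W = m·g = 25.2 × 9.81 = 247.21 N.
Dynamic pressure q = 0.5 × 1.13 × 14.6² = 120.4 Pa.
Required CL = L/(qS) = 247.21/(120.4·3.61) = 0.5686.
CD = 0.0347 + 0.0453 × 0.5686² = 0.04935.
L/D = CL/CD = 0.5686 / 0.04935 = 11.5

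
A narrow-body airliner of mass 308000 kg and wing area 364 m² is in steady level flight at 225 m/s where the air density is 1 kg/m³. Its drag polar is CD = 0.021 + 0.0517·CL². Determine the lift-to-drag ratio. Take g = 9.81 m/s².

Weight W = mg = 308000 × 9.81 = 3.0215×10^6 N; in level flight L = W.
q = ½ρv² = ½ × 1 × 225² = 25310 Pa.
CL = 2W/(ρv²S) = 2×3.0215×10^6/(1×225²×364) = 0.3279.
CD = 0.021 + 0.0517 × 0.3279² = 0.02656.
L/D = CL/CD = 0.3279 / 0.02656 = 12.3

L/D = 12.3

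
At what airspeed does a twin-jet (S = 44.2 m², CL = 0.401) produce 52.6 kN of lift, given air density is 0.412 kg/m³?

L = ½ρv²S·CL ⇒ v = √(2L/(ρ·S·CL))
v = √(2 × 52600 / (0.412 × 44.2 × 0.401)) = √14410 = 120 m/s

v = 120 m/s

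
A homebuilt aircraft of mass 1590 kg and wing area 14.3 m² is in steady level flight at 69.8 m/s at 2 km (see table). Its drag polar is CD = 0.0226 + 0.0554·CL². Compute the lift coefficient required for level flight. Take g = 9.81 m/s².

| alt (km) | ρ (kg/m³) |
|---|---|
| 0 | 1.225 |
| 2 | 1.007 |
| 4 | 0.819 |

At 2 km, from the table: ρ = 1.007 kg/m³.
In steady level flight, lift balances weight: W = mg = 1590 × 9.81 = 15598 N.
q = ½ρv² = ½ × 1.007 × 69.8² = 2453 Pa.
Required CL = L/(qS) = 15598/(2453·14.3) = 0.4447.

CL = 0.445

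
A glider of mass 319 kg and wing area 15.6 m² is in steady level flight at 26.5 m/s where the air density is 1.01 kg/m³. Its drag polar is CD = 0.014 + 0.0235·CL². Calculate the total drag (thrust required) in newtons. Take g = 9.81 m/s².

D = 119 N

Level flight ⇒ L = W = m·g = 319 × 9.81 = 3129.4 N.
q = ½ρv² = ½ × 1.01 × 26.5² = 354.6 Pa.
Required CL = L/(qS) = 3129.4/(354.6·15.6) = 0.5657.
CD = 0.014 + 0.0235 × 0.5657² = 0.02152.
D = q·S·CD = 354.6 × 15.6 × 0.02152 = 119.1 N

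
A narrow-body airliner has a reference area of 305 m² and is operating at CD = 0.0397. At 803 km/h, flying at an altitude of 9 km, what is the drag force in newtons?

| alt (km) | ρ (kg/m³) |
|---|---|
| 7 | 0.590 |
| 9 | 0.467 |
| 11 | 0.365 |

D = 1.41×10^5 N

At 9 km, from the table: ρ = 0.467 kg/m³.
Convert speed: v = 803 km/h ÷ 3.6 = 223.1 m/s.
Dynamic pressure q = ½ρv² = ½ × 0.467 × 223.1² = 11620 Pa.
D = q·S·CD = 11620 × 305 × 0.0397 = 1.41×10^5 N ≈ 141 kN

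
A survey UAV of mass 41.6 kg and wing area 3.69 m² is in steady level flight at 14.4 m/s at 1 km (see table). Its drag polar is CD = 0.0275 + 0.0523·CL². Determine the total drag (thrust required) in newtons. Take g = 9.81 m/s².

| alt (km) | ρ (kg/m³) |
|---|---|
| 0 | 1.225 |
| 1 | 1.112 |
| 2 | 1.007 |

D = 32.2 N

At 1 km, from the table: ρ = 1.112 kg/m³.
Weight W = mg = 41.6 × 9.81 = 408.1 N; in level flight L = W.
q = ½ρv² = ½ × 1.112 × 14.4² = 115.3 Pa.
CL = W/(q·S) = 408.1 / (115.3 × 3.69) = 0.9593.
CD = 0.0275 + 0.0523 × 0.9593² = 0.07563.
D = q·S·CD = 115.3 × 3.69 × 0.07563 = 32.17 N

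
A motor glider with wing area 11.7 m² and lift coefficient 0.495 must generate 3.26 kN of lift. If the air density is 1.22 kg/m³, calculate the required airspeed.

v = 30.4 m/s

L = ½ρv²S·CL ⇒ v = √(2L/(ρ·S·CL))
v = √(2 × 3260 / (1.22 × 11.7 × 0.495)) = √922.8 = 30.4 m/s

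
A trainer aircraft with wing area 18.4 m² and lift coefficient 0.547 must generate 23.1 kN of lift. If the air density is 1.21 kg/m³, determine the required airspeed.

v = 61.6 m/s

L = ½ρv²S·CL ⇒ v = √(2L/(ρ·S·CL))
v = √(2 × 23100 / (1.21 × 18.4 × 0.547)) = √3794 = 61.6 m/s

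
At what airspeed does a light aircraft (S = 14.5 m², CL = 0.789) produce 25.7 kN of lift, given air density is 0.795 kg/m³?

L = ½ρv²S·CL ⇒ v = √(2L/(ρ·S·CL))
v = √(2 × 25700 / (0.795 × 14.5 × 0.789)) = √5651 = 75.2 m/s

v = 75.2 m/s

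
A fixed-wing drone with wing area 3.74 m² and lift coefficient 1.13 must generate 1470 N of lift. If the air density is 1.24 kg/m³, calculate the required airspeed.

v = 23.7 m/s

L = ½ρv²S·CL ⇒ v = √(2L/(ρ·S·CL))
v = √(2 × 1470 / (1.24 × 3.74 × 1.13)) = √561 = 23.7 m/s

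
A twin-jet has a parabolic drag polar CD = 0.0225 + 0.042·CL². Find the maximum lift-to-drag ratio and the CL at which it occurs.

For CD = CD0 + K·CL², (L/D)max occurs at CL* = √(CD0/K) and equals 1/(2√(K·CD0)).
(L/D)max = 1/(2√(0.042 × 0.0225)) = 1/(2 × 0.03074) = 16.3
CL* = √(0.0225/0.042) = 0.732

(L/D)max = 16.3, at CL = 0.732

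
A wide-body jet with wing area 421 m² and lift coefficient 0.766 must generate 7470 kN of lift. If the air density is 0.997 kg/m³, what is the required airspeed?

v = 216 m/s

L = ½ρv²S·CL ⇒ v = √(2L/(ρ·S·CL))
v = √(2 × 7.47×10^6 / (0.997 × 421 × 0.766)) = √46470 = 216 m/s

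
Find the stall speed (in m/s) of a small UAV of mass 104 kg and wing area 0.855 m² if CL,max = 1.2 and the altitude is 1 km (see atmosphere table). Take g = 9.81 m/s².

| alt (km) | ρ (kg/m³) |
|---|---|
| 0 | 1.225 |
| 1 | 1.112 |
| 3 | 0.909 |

V_stall = 42.3 m/s

At 1 km, from the table: ρ = 1.112 kg/m³.
Weight W = mg = 104 × 9.81 = 1020 N.
From L = ½ρV²S·CL,max = W: V_stall = √(2W/(ρSCL,max)) = √(2·1020/(1.112·0.855·1.2))
V_stall = √1788 = 42.3 m/s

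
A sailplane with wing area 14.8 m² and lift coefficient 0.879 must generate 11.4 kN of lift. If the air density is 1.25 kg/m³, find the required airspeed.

L = ½ρv²S·CL ⇒ v = √(2L/(ρ·S·CL))
v = √(2 × 11400 / (1.25 × 14.8 × 0.879)) = √1402 = 37.4 m/s

v = 37.4 m/s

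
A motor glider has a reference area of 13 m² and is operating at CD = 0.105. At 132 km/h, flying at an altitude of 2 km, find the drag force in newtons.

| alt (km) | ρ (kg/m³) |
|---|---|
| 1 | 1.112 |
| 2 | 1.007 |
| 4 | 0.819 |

D = 924 N

At 2 km, from the table: ρ = 1.007 kg/m³.
Convert speed: v = 132 km/h ÷ 3.6 = 36.67 m/s.
Dynamic pressure q = ½ρv² = ½ × 1.007 × 36.67² = 676.9 Pa.
D = q·S·CD = 676.9 × 13 × 0.105 = 924 N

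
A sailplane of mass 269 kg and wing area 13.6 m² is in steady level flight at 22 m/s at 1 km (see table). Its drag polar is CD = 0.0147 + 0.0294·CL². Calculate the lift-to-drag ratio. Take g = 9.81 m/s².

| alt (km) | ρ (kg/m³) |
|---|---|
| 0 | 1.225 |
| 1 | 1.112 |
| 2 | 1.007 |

L/D = 24

At 1 km, from the table: ρ = 1.112 kg/m³.
Weight W = mg = 269 × 9.81 = 2638.9 N; in level flight L = W.
q = ½ρv² = ½ × 1.112 × 22² = 269.1 Pa.
Required CL = L/(qS) = 2638.9/(269.1·13.6) = 0.721.
CD = 0.0147 + 0.0294 × 0.721² = 0.02999.
L/D = CL/CD = 0.721 / 0.02999 = 24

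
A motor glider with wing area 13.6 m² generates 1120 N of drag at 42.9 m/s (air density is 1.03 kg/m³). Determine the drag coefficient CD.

CD = 0.0869

From D = ½ρv²S·CD, rearranging gives CD = 2D/(ρv²S).
CD = 2 × 1120 / (1.03 × 42.9² × 13.6) = 0.0869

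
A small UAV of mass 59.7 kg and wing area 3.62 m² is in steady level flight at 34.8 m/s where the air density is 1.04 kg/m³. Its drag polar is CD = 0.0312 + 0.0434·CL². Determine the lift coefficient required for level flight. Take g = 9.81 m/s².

CL = 0.257

Weight W = mg = 59.7 × 9.81 = 585.66 N; in level flight L = W.
Dynamic pressure q = 0.5 × 1.04 × 34.8² = 629.7 Pa.
Required CL = L/(qS) = 585.66/(629.7·3.62) = 0.2569.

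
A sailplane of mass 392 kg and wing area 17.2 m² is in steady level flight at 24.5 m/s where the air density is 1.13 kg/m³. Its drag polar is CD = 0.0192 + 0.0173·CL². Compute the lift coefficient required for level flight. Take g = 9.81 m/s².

CL = 0.659

Level flight ⇒ L = W = m·g = 392 × 9.81 = 3845.5 N.
q = ½ρv² = ½ × 1.13 × 24.5² = 339.1 Pa.
Required CL = L/(qS) = 3845.5/(339.1·17.2) = 0.6592.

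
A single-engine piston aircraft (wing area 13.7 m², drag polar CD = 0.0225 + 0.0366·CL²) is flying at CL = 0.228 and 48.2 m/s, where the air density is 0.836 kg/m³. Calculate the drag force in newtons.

D = 325 N

CD = 0.0225 + 0.0366 × 0.228² = 0.0244
D = ½ρv²S·CD = ½ × 0.836 × 48.2² × 13.7 × 0.0244 = 325 N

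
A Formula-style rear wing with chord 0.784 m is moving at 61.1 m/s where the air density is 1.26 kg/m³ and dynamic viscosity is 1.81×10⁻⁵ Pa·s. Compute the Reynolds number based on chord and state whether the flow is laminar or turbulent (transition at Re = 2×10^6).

Re = 3.33×10^6 (turbulent)

Re = ρ·v·c/μ = 1.26 × 61.1 × 0.784 / (1.81×10⁻⁵) = 3.33×10^6
Since 3.33×10^6 > 2×10^6, the flow is turbulent.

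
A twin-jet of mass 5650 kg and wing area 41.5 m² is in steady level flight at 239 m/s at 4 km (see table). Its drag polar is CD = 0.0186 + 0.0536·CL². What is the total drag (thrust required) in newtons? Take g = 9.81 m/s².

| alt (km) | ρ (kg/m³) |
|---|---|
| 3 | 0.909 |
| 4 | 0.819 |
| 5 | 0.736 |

D = 18200 N

At 4 km, from the table: ρ = 0.819 kg/m³.
In steady level flight, lift balances weight: W = mg = 5650 × 9.81 = 55426 N.
Dynamic pressure q = 0.5 × 0.819 × 239² = 23390 Pa.
CL = W/(q·S) = 55426 / (23390 × 41.5) = 0.0571.
CD = 0.0186 + 0.0536 × 0.0571² = 0.01877.
D = q·S·CD = 23390 × 41.5 × 0.01877 = 18230 N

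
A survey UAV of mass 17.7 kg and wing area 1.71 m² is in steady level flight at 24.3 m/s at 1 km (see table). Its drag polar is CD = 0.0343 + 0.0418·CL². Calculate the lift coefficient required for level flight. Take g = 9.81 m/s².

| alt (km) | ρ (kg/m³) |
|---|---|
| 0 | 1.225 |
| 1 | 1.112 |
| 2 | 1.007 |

CL = 0.309

At 1 km, from the table: ρ = 1.112 kg/m³.
Weight W = mg = 17.7 × 9.81 = 173.64 N; in level flight L = W.
Dynamic pressure q = 0.5 × 1.112 × 24.3² = 328.3 Pa.
CL = W/(q·S) = 173.64 / (328.3 × 1.71) = 0.3093.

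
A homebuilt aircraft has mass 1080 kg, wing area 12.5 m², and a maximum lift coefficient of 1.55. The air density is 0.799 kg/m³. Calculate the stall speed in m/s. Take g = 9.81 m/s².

Weight W = mg = 1080 × 9.81 = 10590 N.
From L = ½ρV²S·CL,max = W: V_stall = √(2W/(ρSCL,max)) = √(2·10590/(0.799·12.5·1.55))
V_stall = √1369 = 37 m/s

V_stall = 37 m/s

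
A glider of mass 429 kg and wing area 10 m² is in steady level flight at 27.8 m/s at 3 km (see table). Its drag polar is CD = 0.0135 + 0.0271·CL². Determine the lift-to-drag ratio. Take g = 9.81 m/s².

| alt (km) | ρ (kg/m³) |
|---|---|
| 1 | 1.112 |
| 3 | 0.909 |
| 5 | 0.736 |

At 3 km, from the table: ρ = 0.909 kg/m³.
In steady level flight, lift balances weight: W = mg = 429 × 9.81 = 4208.5 N.
Dynamic pressure q = 0.5 × 0.909 × 27.8² = 351.3 Pa.
CL = W/(q·S) = 4208.5 / (351.3 × 10) = 1.198.
CD = 0.0135 + 0.0271 × 1.198² = 0.0524.
L/D = CL/CD = 1.198 / 0.0524 = 22.9

L/D = 22.9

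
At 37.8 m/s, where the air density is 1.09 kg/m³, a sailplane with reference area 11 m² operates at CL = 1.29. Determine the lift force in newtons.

L = ½ρv²S·CL = ½ × 1.09 × 37.8² × 11 × 1.29 = 11100 N ≈ 11.1 kN

L = 11100 N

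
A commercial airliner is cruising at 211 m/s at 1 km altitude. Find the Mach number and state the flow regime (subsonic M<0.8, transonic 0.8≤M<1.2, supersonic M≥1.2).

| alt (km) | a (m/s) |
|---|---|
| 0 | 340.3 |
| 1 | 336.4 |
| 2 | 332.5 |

At 1 km, from the table: a = 336.4 m/s.
M = v/a = 211 / 336.4 = 0.627
M = 0.627 → subsonic.

M = 0.627 (subsonic)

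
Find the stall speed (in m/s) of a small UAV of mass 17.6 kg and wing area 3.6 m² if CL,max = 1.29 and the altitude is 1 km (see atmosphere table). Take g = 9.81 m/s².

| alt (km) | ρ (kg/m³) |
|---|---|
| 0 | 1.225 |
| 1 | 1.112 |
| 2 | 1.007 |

V_stall = 8.18 m/s

At 1 km, from the table: ρ = 1.112 kg/m³.
Stall occurs when L = W at CL,max. W = mg = 17.6 × 9.81 = 172.7 N.
From L = ½ρV²S·CL,max = W: V_stall = √(2W/(ρSCL,max)) = √(2·172.7/(1.112·3.6·1.29))
V_stall = √66.87 = 8.18 m/s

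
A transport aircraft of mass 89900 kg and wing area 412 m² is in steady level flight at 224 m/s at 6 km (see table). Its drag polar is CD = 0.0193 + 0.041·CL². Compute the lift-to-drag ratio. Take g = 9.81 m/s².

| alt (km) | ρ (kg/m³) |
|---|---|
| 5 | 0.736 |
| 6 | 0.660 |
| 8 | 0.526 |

L/D = 6.47

At 6 km, from the table: ρ = 0.660 kg/m³.
Level flight ⇒ L = W = m·g = 89900 × 9.81 = 8.8192×10^5 N.
Dynamic pressure q = 0.5 × 0.66 × 224² = 16560 Pa.
CL = W/(q·S) = 8.8192×10^5 / (16560 × 412) = 0.1293.
CD = 0.0193 + 0.041 × 0.1293² = 0.01999.
L/D = CL/CD = 0.1293 / 0.01999 = 6.47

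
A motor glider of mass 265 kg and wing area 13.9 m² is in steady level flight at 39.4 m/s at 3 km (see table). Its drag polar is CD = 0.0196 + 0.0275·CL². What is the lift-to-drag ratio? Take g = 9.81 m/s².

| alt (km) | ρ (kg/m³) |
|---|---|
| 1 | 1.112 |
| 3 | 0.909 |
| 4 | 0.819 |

L/D = 12.3

At 3 km, from the table: ρ = 0.909 kg/m³.
Level flight ⇒ L = W = m·g = 265 × 9.81 = 2599.7 N.
q = ½ρv² = ½ × 0.909 × 39.4² = 705.5 Pa.
CL = W/(q·S) = 2599.7 / (705.5 × 13.9) = 0.2651.
CD = 0.0196 + 0.0275 × 0.2651² = 0.02153.
L/D = CL/CD = 0.2651 / 0.02153 = 12.3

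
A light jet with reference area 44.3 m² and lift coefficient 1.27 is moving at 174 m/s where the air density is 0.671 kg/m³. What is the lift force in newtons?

L = 5.71×10^5 N

Dynamic pressure q = ½ρv² = ½ × 0.671 × 174² = 10160 Pa.
L = q·S·CL = 10160 × 44.3 × 1.27 = 5.71×10^5 N ≈ 571 kN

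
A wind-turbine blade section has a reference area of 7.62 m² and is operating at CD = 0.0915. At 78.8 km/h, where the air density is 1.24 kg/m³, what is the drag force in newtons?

D = 207 N

Convert speed: v = 78.8 km/h ÷ 3.6 = 21.89 m/s.
D = ½ρv²S·CD = ½ × 1.24 × 21.89² × 7.62 × 0.0915 = 207 N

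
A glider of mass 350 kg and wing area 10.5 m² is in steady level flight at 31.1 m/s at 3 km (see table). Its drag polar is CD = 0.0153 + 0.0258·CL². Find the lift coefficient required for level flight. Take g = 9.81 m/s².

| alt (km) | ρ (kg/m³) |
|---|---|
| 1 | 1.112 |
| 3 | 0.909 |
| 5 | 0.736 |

At 3 km, from the table: ρ = 0.909 kg/m³.
In steady level flight, lift balances weight: W = mg = 350 × 9.81 = 3433.5 N.
q = ½ρv² = ½ × 0.909 × 31.1² = 439.6 Pa.
Required CL = L/(qS) = 3433.5/(439.6·10.5) = 0.7439.

CL = 0.744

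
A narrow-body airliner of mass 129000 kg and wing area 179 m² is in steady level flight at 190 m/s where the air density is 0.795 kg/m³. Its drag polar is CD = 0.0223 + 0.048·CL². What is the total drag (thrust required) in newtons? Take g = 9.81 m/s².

Level flight ⇒ L = W = m·g = 129000 × 9.81 = 1.2655×10^6 N.
Dynamic pressure q = 0.5 × 0.795 × 190² = 14350 Pa.
Required CL = L/(qS) = 1.2655×10^6/(14350·179) = 0.4927.
CD = 0.0223 + 0.048 × 0.4927² = 0.03395.
D = q·S·CD = 14350 × 179 × 0.03395 = 87210 N

D = 87200 N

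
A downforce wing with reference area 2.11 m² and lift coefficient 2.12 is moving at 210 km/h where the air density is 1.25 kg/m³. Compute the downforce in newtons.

L = 9510 N

Convert speed: v = 210 km/h ÷ 3.6 = 58.33 m/s.
L = ½ρv²S·CL = ½ × 1.25 × 58.33² × 2.11 × 2.12 = 9510 N ≈ 9.51 kN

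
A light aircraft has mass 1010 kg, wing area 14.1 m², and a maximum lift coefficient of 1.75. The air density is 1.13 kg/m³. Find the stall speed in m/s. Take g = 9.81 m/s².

V_stall = 26.7 m/s

Stall occurs when L = W at CL,max. W = mg = 1010 × 9.81 = 9908 N.
From L = ½ρV²S·CL,max = W: V_stall = √(2W/(ρSCL,max)) = √(2·9908/(1.13·14.1·1.75))
V_stall = √710.7 = 26.7 m/s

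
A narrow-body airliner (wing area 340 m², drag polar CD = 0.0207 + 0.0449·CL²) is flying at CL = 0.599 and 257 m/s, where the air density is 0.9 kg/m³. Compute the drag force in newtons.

CD = 0.0207 + 0.0449 × 0.599² = 0.03681
D = ½ρv²S·CD = ½ × 0.9 × 257² × 340 × 0.03681 = 3.72×10^5 N

D = 3.72×10^5 N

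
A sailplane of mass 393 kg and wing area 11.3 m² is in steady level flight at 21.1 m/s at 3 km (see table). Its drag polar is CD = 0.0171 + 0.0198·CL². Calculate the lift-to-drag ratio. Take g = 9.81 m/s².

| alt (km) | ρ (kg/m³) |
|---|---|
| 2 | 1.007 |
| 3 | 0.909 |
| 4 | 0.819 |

At 3 km, from the table: ρ = 0.909 kg/m³.
Level flight ⇒ L = W = m·g = 393 × 9.81 = 3855.3 N.
q = ½ρv² = ½ × 0.909 × 21.1² = 202.3 Pa.
Required CL = L/(qS) = 3855.3/(202.3·11.3) = 1.686.
CD = 0.0171 + 0.0198 × 1.686² = 0.07339.
L/D = CL/CD = 1.686 / 0.07339 = 23

L/D = 23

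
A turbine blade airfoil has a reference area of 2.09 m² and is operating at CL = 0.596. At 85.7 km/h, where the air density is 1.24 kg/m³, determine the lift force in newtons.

L = 438 N

Convert speed: v = 85.7 km/h ÷ 3.6 = 23.81 m/s.
Dynamic pressure q = ½ρv² = ½ × 1.24 × 23.81² = 351.4 Pa.
L = q·S·CL = 351.4 × 2.09 × 0.596 = 438 N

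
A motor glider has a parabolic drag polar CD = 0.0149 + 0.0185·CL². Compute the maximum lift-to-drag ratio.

For CD = CD0 + K·CL², (L/D)max occurs at CL* = √(CD0/K) and equals 1/(2√(K·CD0)).
(L/D)max = 1/(2√(0.0185 × 0.0149)) = 1/(2 × 0.0166) = 30.1

(L/D)max = 30.1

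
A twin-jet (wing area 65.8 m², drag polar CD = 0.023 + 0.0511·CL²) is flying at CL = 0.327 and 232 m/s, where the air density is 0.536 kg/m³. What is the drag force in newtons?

D = 27000 N

CD = 0.023 + 0.0511 × 0.327² = 0.02846
D = ½ρv²S·CD = ½ × 0.536 × 232² × 65.8 × 0.02846 = 27000 N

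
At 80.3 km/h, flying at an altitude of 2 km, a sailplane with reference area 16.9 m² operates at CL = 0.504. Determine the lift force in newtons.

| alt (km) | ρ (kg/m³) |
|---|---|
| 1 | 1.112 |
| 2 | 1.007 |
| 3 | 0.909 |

At 2 km, from the table: ρ = 1.007 kg/m³.
Convert speed: v = 80.3 km/h ÷ 3.6 = 22.31 m/s.
Dynamic pressure q = ½ρv² = ½ × 1.007 × 22.31² = 250.5 Pa.
L = q·S·CL = 250.5 × 16.9 × 0.504 = 2130 N

L = 2130 N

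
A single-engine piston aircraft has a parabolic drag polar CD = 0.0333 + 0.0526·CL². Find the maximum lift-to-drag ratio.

For CD = CD0 + K·CL², (L/D)max occurs at CL* = √(CD0/K) and equals 1/(2√(K·CD0)).
(L/D)max = 1/(2√(0.0526 × 0.0333)) = 1/(2 × 0.04185) = 11.9

(L/D)max = 11.9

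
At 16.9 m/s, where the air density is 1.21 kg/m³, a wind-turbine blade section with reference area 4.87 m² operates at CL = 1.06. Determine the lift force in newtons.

L = 892 N

L = ½ρv²S·CL = ½ × 1.21 × 16.9² × 4.87 × 1.06 = 892 N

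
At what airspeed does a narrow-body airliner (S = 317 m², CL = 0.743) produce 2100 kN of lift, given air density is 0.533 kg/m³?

v = 183 m/s

L = ½ρv²S·CL ⇒ v = √(2L/(ρ·S·CL))
v = √(2 × 2.1×10^6 / (0.533 × 317 × 0.743)) = √33460 = 183 m/s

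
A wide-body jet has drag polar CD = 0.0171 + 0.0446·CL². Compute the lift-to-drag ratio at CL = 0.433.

L/D = 17

CD = 0.0171 + 0.0446 × 0.433² = 0.02546
L/D = CL/CD = 0.433 / 0.02546 = 17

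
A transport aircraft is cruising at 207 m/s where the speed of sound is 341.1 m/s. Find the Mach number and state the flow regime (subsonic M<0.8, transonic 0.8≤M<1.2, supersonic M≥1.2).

M = v/a = 207 / 341.1 = 0.607
M = 0.607 → subsonic.

M = 0.607 (subsonic)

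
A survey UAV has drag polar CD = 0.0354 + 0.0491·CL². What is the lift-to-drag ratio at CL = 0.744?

L/D = 11.9

CD = 0.0354 + 0.0491 × 0.744² = 0.06258
L/D = CL/CD = 0.744 / 0.06258 = 11.9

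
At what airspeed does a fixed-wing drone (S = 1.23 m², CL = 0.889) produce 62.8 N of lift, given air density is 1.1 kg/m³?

v = 10.2 m/s

L = ½ρv²S·CL ⇒ v = √(2L/(ρ·S·CL))
v = √(2 × 62.8 / (1.1 × 1.23 × 0.889)) = √104.4 = 10.2 m/s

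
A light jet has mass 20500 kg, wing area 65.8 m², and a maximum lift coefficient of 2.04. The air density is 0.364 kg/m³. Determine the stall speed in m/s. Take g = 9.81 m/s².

V_stall = 90.7 m/s

Stall occurs when L = W at CL,max. W = mg = 20500 × 9.81 = 2.011×10^5 N.
V_stall = √(2W/(ρ·S·CL,max)) = √(2 × 2.011×10^5 / (0.364 × 65.8 × 2.04))
V_stall = √8232 = 90.7 m/s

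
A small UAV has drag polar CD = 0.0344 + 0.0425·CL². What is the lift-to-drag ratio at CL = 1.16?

L/D = 12.7

CD = 0.0344 + 0.0425 × 1.16² = 0.09159
L/D = CL/CD = 1.16 / 0.09159 = 12.7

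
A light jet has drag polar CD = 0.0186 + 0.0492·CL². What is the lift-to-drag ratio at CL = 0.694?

CD = 0.0186 + 0.0492 × 0.694² = 0.0423
L/D = CL/CD = 0.694 / 0.0423 = 16.4

L/D = 16.4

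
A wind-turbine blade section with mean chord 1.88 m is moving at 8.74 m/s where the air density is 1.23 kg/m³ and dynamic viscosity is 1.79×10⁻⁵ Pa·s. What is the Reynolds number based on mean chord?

Re = ρ·v·c/μ = 1.23 × 8.74 × 1.88 / (1.79×10⁻⁵) = 1.13×10^6

Re = 1.13×10^6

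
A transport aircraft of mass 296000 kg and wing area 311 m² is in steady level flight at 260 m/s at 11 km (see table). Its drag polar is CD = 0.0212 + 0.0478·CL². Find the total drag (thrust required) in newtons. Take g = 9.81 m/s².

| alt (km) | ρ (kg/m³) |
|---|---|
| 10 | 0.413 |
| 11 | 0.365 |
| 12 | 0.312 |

At 11 km, from the table: ρ = 0.365 kg/m³.
Weight W = mg = 296000 × 9.81 = 2.9038×10^6 N; in level flight L = W.
q = ½ρv² = ½ × 0.365 × 260² = 12340 Pa.
Required CL = L/(qS) = 2.9038×10^6/(12340·311) = 0.7568.
CD = 0.0212 + 0.0478 × 0.7568² = 0.04858.
D = q·S·CD = 12340 × 311 × 0.04858 = 1.864×10^5 N

D = 1.86×10^5 N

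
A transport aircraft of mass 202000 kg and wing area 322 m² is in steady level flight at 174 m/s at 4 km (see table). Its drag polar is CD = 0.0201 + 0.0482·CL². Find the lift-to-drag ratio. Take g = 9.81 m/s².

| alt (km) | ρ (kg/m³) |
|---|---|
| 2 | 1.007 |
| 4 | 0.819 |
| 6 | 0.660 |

L/D = 15.5

At 4 km, from the table: ρ = 0.819 kg/m³.
Weight W = mg = 202000 × 9.81 = 1.9816×10^6 N; in level flight L = W.
Dynamic pressure q = 0.5 × 0.819 × 174² = 12400 Pa.
CL = 2W/(ρv²S) = 2×1.9816×10^6/(0.819×174²×322) = 0.4964.
CD = 0.0201 + 0.0482 × 0.4964² = 0.03198.
L/D = CL/CD = 0.4964 / 0.03198 = 15.5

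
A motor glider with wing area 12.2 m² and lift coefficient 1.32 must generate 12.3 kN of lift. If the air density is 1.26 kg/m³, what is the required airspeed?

L = ½ρv²S·CL ⇒ v = √(2L/(ρ·S·CL))
v = √(2 × 12300 / (1.26 × 12.2 × 1.32)) = √1212 = 34.8 m/s

v = 34.8 m/s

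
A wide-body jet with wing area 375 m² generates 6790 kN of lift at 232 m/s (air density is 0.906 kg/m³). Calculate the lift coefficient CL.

CL = 0.743

From L = ½ρv²S·CL, rearranging gives CL = 2L/(ρv²S).
CL = 2 × 6.79×10^6 / (0.906 × 232² × 375) = 0.743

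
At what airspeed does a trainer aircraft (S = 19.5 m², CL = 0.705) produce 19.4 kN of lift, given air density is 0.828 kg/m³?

v = 58.4 m/s

L = ½ρv²S·CL ⇒ v = √(2L/(ρ·S·CL))
v = √(2 × 19400 / (0.828 × 19.5 × 0.705)) = √3409 = 58.4 m/s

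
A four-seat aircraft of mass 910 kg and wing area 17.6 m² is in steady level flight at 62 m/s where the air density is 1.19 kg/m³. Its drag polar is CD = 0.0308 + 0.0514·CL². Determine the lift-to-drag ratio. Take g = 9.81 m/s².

In steady level flight, lift balances weight: W = mg = 910 × 9.81 = 8927.1 N.
q = ½ρv² = ½ × 1.19 × 62² = 2287 Pa.
Required CL = L/(qS) = 8927.1/(2287·17.6) = 0.2218.
CD = 0.0308 + 0.0514 × 0.2218² = 0.03333.
L/D = CL/CD = 0.2218 / 0.03333 = 6.65

L/D = 6.65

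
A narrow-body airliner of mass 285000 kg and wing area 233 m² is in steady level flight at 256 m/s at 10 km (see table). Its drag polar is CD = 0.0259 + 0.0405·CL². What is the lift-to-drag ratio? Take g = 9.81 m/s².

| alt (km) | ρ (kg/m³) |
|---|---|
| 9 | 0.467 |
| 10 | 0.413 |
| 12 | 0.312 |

L/D = 15.4

At 10 km, from the table: ρ = 0.413 kg/m³.
Level flight ⇒ L = W = m·g = 285000 × 9.81 = 2.7958×10^6 N.
q = ½ρv² = ½ × 0.413 × 256² = 13530 Pa.
Required CL = L/(qS) = 2.7958×10^6/(13530·233) = 0.8867.
CD = 0.0259 + 0.0405 × 0.8867² = 0.05774.
L/D = CL/CD = 0.8867 / 0.05774 = 15.4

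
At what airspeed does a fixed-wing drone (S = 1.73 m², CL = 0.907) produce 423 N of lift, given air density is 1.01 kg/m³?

v = 23.1 m/s

L = ½ρv²S·CL ⇒ v = √(2L/(ρ·S·CL))
v = √(2 × 423 / (1.01 × 1.73 × 0.907)) = √533.8 = 23.1 m/s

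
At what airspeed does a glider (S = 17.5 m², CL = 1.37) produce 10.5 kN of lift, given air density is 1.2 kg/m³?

v = 27 m/s

L = ½ρv²S·CL ⇒ v = √(2L/(ρ·S·CL))
v = √(2 × 10500 / (1.2 × 17.5 × 1.37)) = √729.9 = 27 m/s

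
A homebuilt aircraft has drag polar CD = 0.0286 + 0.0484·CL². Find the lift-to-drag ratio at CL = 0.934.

CD = 0.0286 + 0.0484 × 0.934² = 0.07082
L/D = CL/CD = 0.934 / 0.07082 = 13.2

L/D = 13.2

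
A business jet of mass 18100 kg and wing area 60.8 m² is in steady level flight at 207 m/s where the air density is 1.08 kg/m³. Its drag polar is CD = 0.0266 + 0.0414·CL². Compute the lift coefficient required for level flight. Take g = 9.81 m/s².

CL = 0.126

Level flight ⇒ L = W = m·g = 18100 × 9.81 = 1.7756×10^5 N.
q = ½ρv² = ½ × 1.08 × 207² = 23140 Pa.
CL = 2W/(ρv²S) = 2×1.7756×10^5/(1.08×207²×60.8) = 0.1262.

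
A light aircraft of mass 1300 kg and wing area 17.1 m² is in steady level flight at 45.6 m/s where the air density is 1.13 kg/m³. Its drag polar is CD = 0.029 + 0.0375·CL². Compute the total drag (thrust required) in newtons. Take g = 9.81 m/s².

Level flight ⇒ L = W = m·g = 1300 × 9.81 = 12753 N.
q = ½ρv² = ½ × 1.13 × 45.6² = 1175 Pa.
CL = 2W/(ρv²S) = 2×12753/(1.13×45.6²×17.1) = 0.6348.
CD = 0.029 + 0.0375 × 0.6348² = 0.04411.
D = q·S·CD = 1175 × 17.1 × 0.04411 = 886.2 N

D = 886 N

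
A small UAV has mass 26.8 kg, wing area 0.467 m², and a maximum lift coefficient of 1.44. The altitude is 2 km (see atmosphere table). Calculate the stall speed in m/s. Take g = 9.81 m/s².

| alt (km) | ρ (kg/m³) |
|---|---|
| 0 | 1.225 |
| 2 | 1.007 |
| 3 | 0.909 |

V_stall = 27.9 m/s

At 2 km, from the table: ρ = 1.007 kg/m³.
Stall occurs when L = W at CL,max. W = mg = 26.8 × 9.81 = 262.9 N.
From L = ½ρV²S·CL,max = W: V_stall = √(2W/(ρSCL,max)) = √(2·262.9/(1.007·0.467·1.44))
V_stall = √776.5 = 27.9 m/s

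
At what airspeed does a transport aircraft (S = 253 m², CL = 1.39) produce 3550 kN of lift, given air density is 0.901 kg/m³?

L = ½ρv²S·CL ⇒ v = √(2L/(ρ·S·CL))
v = √(2 × 3.55×10^6 / (0.901 × 253 × 1.39)) = √22410 = 150 m/s

v = 150 m/s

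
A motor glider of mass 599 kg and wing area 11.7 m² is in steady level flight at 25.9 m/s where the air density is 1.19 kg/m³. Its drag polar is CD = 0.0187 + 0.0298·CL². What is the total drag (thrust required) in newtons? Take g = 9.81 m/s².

D = 308 N

Weight W = mg = 599 × 9.81 = 5876.2 N; in level flight L = W.
q = ½ρv² = ½ × 1.19 × 25.9² = 399.1 Pa.
Required CL = L/(qS) = 5876.2/(399.1·11.7) = 1.258.
CD = 0.0187 + 0.0298 × 1.258² = 0.06588.
D = q·S·CD = 399.1 × 11.7 × 0.06588 = 307.7 N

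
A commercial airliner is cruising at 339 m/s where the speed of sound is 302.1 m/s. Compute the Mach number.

M = v/a = 339 / 302.1 = 1.12

M = 1.12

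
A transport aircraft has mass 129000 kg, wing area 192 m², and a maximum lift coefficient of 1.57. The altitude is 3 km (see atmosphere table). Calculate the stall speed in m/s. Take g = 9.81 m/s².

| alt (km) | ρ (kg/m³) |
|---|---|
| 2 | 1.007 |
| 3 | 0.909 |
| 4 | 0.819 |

V_stall = 96.1 m/s

At 3 km, from the table: ρ = 0.909 kg/m³.
At stall, lift equals weight: L = W = m·g = 129000 × 9.81 = 1.265×10^6 N.
From L = ½ρV²S·CL,max = W: V_stall = √(2W/(ρSCL,max)) = √(2·1.265×10^6/(0.909·192·1.57))
V_stall = √9237 = 96.1 m/s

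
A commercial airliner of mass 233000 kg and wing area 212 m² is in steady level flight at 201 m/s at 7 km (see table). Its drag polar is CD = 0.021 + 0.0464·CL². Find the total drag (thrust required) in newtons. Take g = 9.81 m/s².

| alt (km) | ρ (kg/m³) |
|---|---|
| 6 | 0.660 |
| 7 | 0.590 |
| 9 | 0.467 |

At 7 km, from the table: ρ = 0.590 kg/m³.
Weight W = mg = 233000 × 9.81 = 2.2857×10^6 N; in level flight L = W.
Dynamic pressure q = 0.5 × 0.59 × 201² = 11920 Pa.
Required CL = L/(qS) = 2.2857×10^6/(11920·212) = 0.9046.
CD = 0.021 + 0.0464 × 0.9046² = 0.05897.
D = q·S·CD = 11920 × 212 × 0.05897 = 1.49×10^5 N

D = 1.49×10^5 N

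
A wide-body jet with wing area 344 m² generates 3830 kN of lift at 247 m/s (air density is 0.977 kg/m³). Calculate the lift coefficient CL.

CL = 0.374

From L = ½ρv²S·CL, rearranging gives CL = 2L/(ρv²S).
CL = 2 × 3.83×10^6 / (0.977 × 247² × 344) = 0.374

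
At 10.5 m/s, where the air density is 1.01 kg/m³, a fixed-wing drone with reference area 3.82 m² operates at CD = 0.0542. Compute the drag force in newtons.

Dynamic pressure q = ½ρv² = ½ × 1.01 × 10.5² = 55.68 Pa.
D = q·S·CD = 55.68 × 3.82 × 0.0542 = 11.5 N

D = 11.5 N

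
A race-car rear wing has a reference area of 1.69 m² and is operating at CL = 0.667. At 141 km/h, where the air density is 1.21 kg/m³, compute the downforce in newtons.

L = 1050 N

Convert speed: v = 141 km/h ÷ 3.6 = 39.17 m/s.
L = ½ρv²S·CL = ½ × 1.21 × 39.17² × 1.69 × 0.667 = 1050 N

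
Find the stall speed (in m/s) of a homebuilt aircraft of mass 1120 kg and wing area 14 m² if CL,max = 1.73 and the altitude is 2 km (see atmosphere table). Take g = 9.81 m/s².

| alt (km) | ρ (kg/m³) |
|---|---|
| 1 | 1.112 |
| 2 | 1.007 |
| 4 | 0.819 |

V_stall = 30 m/s

At 2 km, from the table: ρ = 1.007 kg/m³.
At stall, lift equals weight: L = W = m·g = 1120 × 9.81 = 10990 N.
V_stall = √(2W/(ρ·S·CL,max)) = √(2 × 10990 / (1.007 × 14 × 1.73))
V_stall = √901 = 30 m/s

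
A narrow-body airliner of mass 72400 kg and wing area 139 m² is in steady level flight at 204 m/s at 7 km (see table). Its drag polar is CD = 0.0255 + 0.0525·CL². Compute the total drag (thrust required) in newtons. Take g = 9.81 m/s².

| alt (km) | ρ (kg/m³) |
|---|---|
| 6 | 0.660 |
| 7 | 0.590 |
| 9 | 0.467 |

At 7 km, from the table: ρ = 0.590 kg/m³.
In steady level flight, lift balances weight: W = mg = 72400 × 9.81 = 7.1024×10^5 N.
Dynamic pressure q = 0.5 × 0.59 × 204² = 12280 Pa.
Required CL = L/(qS) = 7.1024×10^5/(12280·139) = 0.4162.
CD = 0.0255 + 0.0525 × 0.4162² = 0.03459.
D = q·S·CD = 12280 × 139 × 0.03459 = 59030 N

D = 59000 N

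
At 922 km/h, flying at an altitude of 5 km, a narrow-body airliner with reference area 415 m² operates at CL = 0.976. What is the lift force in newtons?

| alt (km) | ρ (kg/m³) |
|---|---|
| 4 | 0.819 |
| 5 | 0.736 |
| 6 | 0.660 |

At 5 km, from the table: ρ = 0.736 kg/m³.
Convert speed: v = 922 km/h ÷ 3.6 = 256.1 m/s.
L = ½ρv²S·CL = ½ × 0.736 × 256.1² × 415 × 0.976 = 9.78×10^6 N ≈ 9780 kN

L = 9.78×10^6 N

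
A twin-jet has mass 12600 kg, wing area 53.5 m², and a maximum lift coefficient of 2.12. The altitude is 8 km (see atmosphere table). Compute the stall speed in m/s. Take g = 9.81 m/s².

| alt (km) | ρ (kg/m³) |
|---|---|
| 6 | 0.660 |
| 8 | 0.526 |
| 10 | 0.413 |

At 8 km, from the table: ρ = 0.526 kg/m³.
Weight W = mg = 12600 × 9.81 = 1.236×10^5 N.
V_stall = √(2W/(ρ·S·CL,max)) = √(2 × 1.236×10^5 / (0.526 × 53.5 × 2.12))
V_stall = √4144 = 64.4 m/s

V_stall = 64.4 m/s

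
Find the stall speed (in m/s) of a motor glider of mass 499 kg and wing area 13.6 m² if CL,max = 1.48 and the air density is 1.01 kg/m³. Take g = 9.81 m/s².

V_stall = 21.9 m/s

Weight W = mg = 499 × 9.81 = 4895 N.
V_stall = √(2W/(ρ·S·CL,max)) = √(2 × 4895 / (1.01 × 13.6 × 1.48))
V_stall = √481.6 = 21.9 m/s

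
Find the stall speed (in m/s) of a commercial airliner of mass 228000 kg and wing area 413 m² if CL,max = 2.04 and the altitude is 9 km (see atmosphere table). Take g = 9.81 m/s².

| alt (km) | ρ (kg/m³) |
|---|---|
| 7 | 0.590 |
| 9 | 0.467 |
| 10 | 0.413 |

V_stall = 107 m/s

At 9 km, from the table: ρ = 0.467 kg/m³.
At stall, lift equals weight: L = W = m·g = 228000 × 9.81 = 2.237×10^6 N.
V_stall = √(2W/(ρ·S·CL,max)) = √(2 × 2.237×10^6 / (0.467 × 413 × 2.04))
V_stall = √11370 = 107 m/s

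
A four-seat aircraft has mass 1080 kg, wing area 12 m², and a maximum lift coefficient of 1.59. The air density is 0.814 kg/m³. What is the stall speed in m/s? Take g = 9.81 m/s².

V_stall = 36.9 m/s

Weight W = mg = 1080 × 9.81 = 10590 N.
V_stall = √(2W/(ρ·S·CL,max)) = √(2 × 10590 / (0.814 × 12 × 1.59))
V_stall = √1364 = 36.9 m/s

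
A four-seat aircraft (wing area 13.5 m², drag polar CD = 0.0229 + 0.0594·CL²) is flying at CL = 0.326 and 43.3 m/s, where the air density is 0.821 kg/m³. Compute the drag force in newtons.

CD = 0.0229 + 0.0594 × 0.326² = 0.02921
D = ½ρv²S·CD = ½ × 0.821 × 43.3² × 13.5 × 0.02921 = 304 N

D = 304 N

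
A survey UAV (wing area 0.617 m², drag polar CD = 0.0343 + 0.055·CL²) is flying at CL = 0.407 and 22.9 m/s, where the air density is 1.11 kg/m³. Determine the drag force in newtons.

D = 7.8 N

CD = 0.0343 + 0.055 × 0.407² = 0.04341
D = ½ρv²S·CD = ½ × 1.11 × 22.9² × 0.617 × 0.04341 = 7.8 N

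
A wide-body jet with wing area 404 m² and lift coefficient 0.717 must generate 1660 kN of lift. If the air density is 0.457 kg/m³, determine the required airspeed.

v = 158 m/s

L = ½ρv²S·CL ⇒ v = √(2L/(ρ·S·CL))
v = √(2 × 1.66×10^6 / (0.457 × 404 × 0.717)) = √25080 = 158 m/s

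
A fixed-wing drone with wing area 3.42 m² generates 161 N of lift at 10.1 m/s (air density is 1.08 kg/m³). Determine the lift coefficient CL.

CL = 0.855

From L = ½ρv²S·CL, rearranging gives CL = 2L/(ρv²S).
CL = 2 × 161 / (1.08 × 10.1² × 3.42) = 0.855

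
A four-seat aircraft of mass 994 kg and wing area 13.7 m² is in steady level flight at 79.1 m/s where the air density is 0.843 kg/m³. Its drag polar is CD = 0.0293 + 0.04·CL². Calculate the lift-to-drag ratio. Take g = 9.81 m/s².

Level flight ⇒ L = W = m·g = 994 × 9.81 = 9751.1 N.
Dynamic pressure q = 0.5 × 0.843 × 79.1² = 2637 Pa.
CL = W/(q·S) = 9751.1 / (2637 × 13.7) = 0.2699.
CD = 0.0293 + 0.04 × 0.2699² = 0.03221.
L/D = CL/CD = 0.2699 / 0.03221 = 8.38

L/D = 8.38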